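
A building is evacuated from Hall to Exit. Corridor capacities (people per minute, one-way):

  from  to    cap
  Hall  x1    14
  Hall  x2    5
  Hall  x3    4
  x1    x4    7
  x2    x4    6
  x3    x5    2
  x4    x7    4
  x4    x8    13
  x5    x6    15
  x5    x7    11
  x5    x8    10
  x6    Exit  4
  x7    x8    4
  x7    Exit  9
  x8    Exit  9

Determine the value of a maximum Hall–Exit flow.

14

Augment Hall→x1→x4→x7→Exit: bottleneck 4, flow now 4.
Augment Hall→x1→x4→x8→Exit: bottleneck 3, flow now 7.
Augment Hall→x2→x4→x8→Exit: bottleneck 5, flow now 12.
Augment Hall→x3→x5→x6→Exit: bottleneck 2, flow now 14.
No augmenting path remains; maximum flow = 14.
In the residual graph, reachable from Hall: {Hall, x1, x3}.
Min-cut edges: Hall→x2 (5), x1→x4 (7), x3→x5 (2); capacity 5 + 7 + 2 = 14.
This cut is saturated, so no flow can exceed 14.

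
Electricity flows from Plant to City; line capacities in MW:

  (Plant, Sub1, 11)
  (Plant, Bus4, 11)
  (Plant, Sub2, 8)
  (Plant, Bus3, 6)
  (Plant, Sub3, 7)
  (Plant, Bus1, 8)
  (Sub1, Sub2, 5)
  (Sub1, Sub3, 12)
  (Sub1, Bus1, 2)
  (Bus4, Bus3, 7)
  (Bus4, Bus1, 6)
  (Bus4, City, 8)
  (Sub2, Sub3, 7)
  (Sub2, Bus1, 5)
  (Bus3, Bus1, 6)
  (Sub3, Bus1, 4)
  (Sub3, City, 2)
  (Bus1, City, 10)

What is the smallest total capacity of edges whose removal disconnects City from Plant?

20

Augment Plant→Bus4→City: bottleneck 8, flow now 8.
Augment Plant→Sub3→City: bottleneck 2, flow now 10.
Augment Plant→Bus1→City: bottleneck 8, flow now 18.
Augment Plant→Sub1→Bus1→City: bottleneck 2, flow now 20.
No augmenting path remains; maximum flow = 20.
By max-flow min-cut, the minimum cut capacity equals the max flow.
In the residual graph, reachable from Plant: {Plant, Sub1, Bus4, Sub2, Bus3, Sub3, Bus1}.
Min-cut edges: Bus4→City (8), Sub3→City (2), Bus1→City (10); capacity 8 + 2 + 10 = 20.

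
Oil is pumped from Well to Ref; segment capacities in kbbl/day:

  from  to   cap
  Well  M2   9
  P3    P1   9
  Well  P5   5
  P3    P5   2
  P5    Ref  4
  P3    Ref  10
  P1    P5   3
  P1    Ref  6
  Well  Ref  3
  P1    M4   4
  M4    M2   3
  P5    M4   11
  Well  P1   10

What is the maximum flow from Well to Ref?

Augment Well→Ref: bottleneck 3, flow now 3.
Augment Well→P1→Ref: bottleneck 6, flow now 9.
Augment Well→P5→Ref: bottleneck 4, flow now 13.
No augmenting path remains; maximum flow = 13.
In the residual graph, reachable from Well: {Well, M2, P1, P5, M4}.
Min-cut edges: Well→Ref (3), P1→Ref (6), P5→Ref (4); capacity 3 + 6 + 4 = 13.
This cut is saturated, so no flow can exceed 13.

13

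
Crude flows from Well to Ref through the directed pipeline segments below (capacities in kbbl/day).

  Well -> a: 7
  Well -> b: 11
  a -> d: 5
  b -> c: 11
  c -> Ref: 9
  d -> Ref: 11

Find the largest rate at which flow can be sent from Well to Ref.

Augment Well→a→d→Ref: bottleneck 5, flow now 5.
Augment Well→b→c→Ref: bottleneck 9, flow now 14.
No augmenting path remains; maximum flow = 14.
In the residual graph, reachable from Well: {Well, a, b, c}.
Min-cut edges: a→d (5), c→Ref (9); capacity 5 + 9 = 14.
This cut is saturated, so no flow can exceed 14.

14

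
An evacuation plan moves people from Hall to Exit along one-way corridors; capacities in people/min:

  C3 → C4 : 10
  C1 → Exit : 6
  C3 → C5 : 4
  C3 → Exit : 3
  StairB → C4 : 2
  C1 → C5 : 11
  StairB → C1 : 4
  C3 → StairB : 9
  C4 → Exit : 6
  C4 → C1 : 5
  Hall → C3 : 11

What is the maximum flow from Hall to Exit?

Augment Hall→C3→Exit: bottleneck 3, flow now 3.
Augment Hall→C3→C4→Exit: bottleneck 6, flow now 9.
Augment Hall→C3→StairB→C1→Exit: bottleneck 2, flow now 11.
No augmenting path remains; maximum flow = 11.
In the residual graph, reachable from Hall: {Hall}.
Min-cut edges: Hall→C3 (11); capacity 11 = 11.
This cut is saturated, so no flow can exceed 11.

11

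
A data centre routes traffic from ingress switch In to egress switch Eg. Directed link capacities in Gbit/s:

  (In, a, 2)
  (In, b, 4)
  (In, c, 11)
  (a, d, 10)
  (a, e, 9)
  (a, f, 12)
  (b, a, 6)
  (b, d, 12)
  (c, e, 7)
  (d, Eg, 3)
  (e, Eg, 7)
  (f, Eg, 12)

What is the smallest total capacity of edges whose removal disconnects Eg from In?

Augment In→a→d→Eg: bottleneck 2, flow now 2.
Augment In→b→d→Eg: bottleneck 1, flow now 3.
Augment In→c→e→Eg: bottleneck 7, flow now 10.
Augment In→b→a→f→Eg: bottleneck 3, flow now 13.
No augmenting path remains; maximum flow = 13.
By max-flow min-cut, the minimum cut capacity equals the max flow.
In the residual graph, reachable from In: {In, c}.
Min-cut edges: In→a (2), In→b (4), c→e (7); capacity 2 + 4 + 7 = 13.

13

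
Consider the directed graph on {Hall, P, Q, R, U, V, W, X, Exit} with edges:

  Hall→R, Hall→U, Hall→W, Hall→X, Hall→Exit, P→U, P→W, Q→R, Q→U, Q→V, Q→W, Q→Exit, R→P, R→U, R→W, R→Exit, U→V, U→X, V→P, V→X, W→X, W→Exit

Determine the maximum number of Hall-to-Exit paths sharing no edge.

Assign every edge capacity 1; by Menger, the answer equals the max flow.
Path Hall→Exit (+1); total 1.
Path Hall→R→Exit (+1); total 2.
Path Hall→W→Exit (+1); total 3.
No residual Hall→Exit path; max flow = 3.
Certifying cut of size 3: {Hall→Exit, Hall→R, W→Exit}.

3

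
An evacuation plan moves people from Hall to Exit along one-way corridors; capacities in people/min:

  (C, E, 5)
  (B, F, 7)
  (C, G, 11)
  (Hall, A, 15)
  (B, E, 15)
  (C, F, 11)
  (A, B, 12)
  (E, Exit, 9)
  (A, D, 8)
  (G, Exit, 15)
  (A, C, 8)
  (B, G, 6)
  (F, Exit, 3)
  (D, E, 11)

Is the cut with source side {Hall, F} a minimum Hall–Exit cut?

No — its capacity is 18, but the minimum cut has capacity 15.

Given cut capacity: 15 + 3 = 18.
Augment Hall→A→B→E→Exit: bottleneck 9, flow now 9.
Augment Hall→A→B→F→Exit: bottleneck 3, flow now 12.
Augment Hall→A→C→G→Exit: bottleneck 3, flow now 15.
No augmenting path remains; maximum flow = 15.
In the residual graph, reachable from Hall: {Hall}.
Min-cut edges: Hall→A (15); capacity 15 = 15.
Cut capacity 18 exceeds the max flow 15, so it is not minimum.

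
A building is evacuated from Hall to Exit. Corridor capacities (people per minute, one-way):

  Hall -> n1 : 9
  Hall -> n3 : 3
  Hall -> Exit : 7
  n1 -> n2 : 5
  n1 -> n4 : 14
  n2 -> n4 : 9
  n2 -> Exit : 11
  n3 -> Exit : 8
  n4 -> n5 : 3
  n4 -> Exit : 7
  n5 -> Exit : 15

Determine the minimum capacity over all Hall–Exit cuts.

19

Augment Hall→Exit: bottleneck 7, flow now 7.
Augment Hall→n3→Exit: bottleneck 3, flow now 10.
Augment Hall→n1→n2→Exit: bottleneck 5, flow now 15.
Augment Hall→n1→n4→Exit: bottleneck 4, flow now 19.
No augmenting path remains; maximum flow = 19.
By max-flow min-cut, the minimum cut capacity equals the max flow.
In the residual graph, reachable from Hall: {Hall}.
Min-cut edges: Hall→n1 (9), Hall→n3 (3), Hall→Exit (7); capacity 9 + 3 + 7 = 19.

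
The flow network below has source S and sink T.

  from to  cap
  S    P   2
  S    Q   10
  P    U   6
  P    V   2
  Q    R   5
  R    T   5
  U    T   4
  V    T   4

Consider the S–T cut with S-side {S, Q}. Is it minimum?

Given cut capacity: 2 + 5 = 7.
Augment S→P→U→T: bottleneck 2, flow now 2.
Augment S→Q→R→T: bottleneck 5, flow now 7.
No augmenting path remains; maximum flow = 7.
Cut capacity 7 equals the max flow, so it is a minimum cut.

Yes — it is a minimum cut (capacity 7).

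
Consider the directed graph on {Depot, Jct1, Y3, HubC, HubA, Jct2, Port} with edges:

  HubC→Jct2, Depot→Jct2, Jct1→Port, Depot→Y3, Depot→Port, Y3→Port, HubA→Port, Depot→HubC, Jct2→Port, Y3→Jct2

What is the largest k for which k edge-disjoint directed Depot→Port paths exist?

3

Assign every edge capacity 1; by Menger, the answer equals the max flow.
Path Depot→Port (+1); total 1.
Path Depot→Y3→Port (+1); total 2.
Path Depot→Jct2→Port (+1); total 3.
No residual Depot→Port path; max flow = 3.
Certifying cut of size 3: {Depot→Port, Depot→Y3, Jct2→Port}.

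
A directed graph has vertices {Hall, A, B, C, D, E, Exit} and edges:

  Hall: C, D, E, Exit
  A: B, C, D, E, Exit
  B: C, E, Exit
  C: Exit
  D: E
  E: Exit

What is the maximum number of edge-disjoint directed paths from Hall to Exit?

Assign every edge capacity 1; by Menger, the answer equals the max flow.
Path Hall→Exit (+1); total 1.
Path Hall→C→Exit (+1); total 2.
Path Hall→E→Exit (+1); total 3.
No residual Hall→Exit path; max flow = 3.
Certifying cut of size 3: {E→Exit, Hall→C, Hall→Exit}.

3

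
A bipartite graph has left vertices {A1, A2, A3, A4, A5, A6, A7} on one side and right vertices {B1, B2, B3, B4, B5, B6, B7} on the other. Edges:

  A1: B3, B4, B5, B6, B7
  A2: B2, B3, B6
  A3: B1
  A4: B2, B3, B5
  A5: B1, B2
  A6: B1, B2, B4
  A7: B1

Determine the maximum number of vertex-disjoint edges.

Unit-capacity flow: source→left, listed edges, right→sink; max matching = max flow.
Augmenting path A1→B3 (+1); matched 1.
Augmenting path A2→B2 (+1); matched 2.
Augmenting path A3→B1 (+1); matched 3.
Augmenting path A4→B5 (+1); matched 4.
Augmenting path A6→B4 (+1); matched 5.
Augmenting path A5→B2→A2→B6 (+1); matched 6.
No augmenting path remains; maximum matching = 6.
König certificate: {A1, A2, A4, A5, A6, B1} is a vertex cover of size 6 (every listed pair touches it), so no matching can be larger.

6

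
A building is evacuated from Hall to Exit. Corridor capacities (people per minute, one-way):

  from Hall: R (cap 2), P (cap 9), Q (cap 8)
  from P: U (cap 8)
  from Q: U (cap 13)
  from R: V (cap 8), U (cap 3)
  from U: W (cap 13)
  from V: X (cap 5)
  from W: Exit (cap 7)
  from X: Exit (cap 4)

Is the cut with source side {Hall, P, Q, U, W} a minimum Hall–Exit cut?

Yes — it is a minimum cut (capacity 9).

Given cut capacity: 2 + 7 = 9.
Augment Hall→P→U→W→Exit: bottleneck 7, flow now 7.
Augment Hall→R→V→X→Exit: bottleneck 2, flow now 9.
No augmenting path remains; maximum flow = 9.
Cut capacity 9 equals the max flow, so it is a minimum cut.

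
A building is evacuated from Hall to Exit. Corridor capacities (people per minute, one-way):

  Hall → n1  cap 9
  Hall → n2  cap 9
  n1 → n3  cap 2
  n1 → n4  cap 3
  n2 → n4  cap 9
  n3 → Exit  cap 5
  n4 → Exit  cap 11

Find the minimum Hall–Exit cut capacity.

Augment Hall→n1→n3→Exit: bottleneck 2, flow now 2.
Augment Hall→n1→n4→Exit: bottleneck 3, flow now 5.
Augment Hall→n2→n4→Exit: bottleneck 8, flow now 13.
No augmenting path remains; maximum flow = 13.
By max-flow min-cut, the minimum cut capacity equals the max flow.
In the residual graph, reachable from Hall: {Hall, n1, n2, n4}.
Min-cut edges: n1→n3 (2), n4→Exit (11); capacity 2 + 11 = 13.

13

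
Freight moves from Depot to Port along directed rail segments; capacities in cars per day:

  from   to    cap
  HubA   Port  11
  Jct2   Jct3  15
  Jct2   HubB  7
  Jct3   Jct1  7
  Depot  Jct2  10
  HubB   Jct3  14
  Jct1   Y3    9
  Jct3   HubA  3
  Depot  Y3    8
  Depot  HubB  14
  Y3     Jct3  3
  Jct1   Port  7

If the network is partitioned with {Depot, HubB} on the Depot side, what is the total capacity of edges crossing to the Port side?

Edges leaving {Depot, HubB}: Depot→Jct2 (10), Depot→Y3 (8), HubB→Jct3 (14).
Cut capacity = 10 + 8 + 14 = 32.

32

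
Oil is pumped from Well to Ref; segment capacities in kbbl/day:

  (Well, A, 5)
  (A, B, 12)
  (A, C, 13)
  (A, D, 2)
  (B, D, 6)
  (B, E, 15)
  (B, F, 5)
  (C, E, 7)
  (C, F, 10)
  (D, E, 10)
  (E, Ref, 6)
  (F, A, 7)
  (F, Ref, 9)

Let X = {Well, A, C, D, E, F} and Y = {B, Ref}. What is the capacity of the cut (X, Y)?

Edges leaving {Well, A, C, D, E, F}: A→B (12), E→Ref (6), F→Ref (9).
Cut capacity = 12 + 6 + 9 = 27.

27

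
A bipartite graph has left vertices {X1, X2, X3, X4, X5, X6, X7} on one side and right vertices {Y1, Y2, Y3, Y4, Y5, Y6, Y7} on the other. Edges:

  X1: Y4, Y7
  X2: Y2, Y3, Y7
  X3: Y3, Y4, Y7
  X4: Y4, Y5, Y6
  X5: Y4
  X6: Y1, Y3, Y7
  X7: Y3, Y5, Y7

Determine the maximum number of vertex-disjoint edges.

7

Unit-capacity flow: source→left, listed edges, right→sink; max matching = max flow.
Augmenting path X1→Y4 (+1); matched 1.
Augmenting path X2→Y2 (+1); matched 2.
Augmenting path X3→Y3 (+1); matched 3.
Augmenting path X4→Y5 (+1); matched 4.
Augmenting path X6→Y1 (+1); matched 5.
Augmenting path X7→Y7 (+1); matched 6.
Augmenting path X5→Y4→X1→Y7→X7→Y5→X4→Y6 (+1); matched 7.
No augmenting path remains; maximum matching = 7.
König certificate: {X1, X2, X3, X4, X5, X6, X7} is a vertex cover of size 7 (every listed pair touches it), so no matching can be larger.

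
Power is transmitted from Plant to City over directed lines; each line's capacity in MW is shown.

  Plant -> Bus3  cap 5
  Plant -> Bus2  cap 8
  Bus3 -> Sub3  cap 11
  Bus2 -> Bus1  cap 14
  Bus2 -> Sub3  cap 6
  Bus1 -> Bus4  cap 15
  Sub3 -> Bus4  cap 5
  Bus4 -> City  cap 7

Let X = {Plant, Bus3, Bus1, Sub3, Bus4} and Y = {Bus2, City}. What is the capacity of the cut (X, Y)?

15

Edges leaving {Plant, Bus3, Bus1, Sub3, Bus4}: Plant→Bus2 (8), Bus4→City (7).
Cut capacity = 8 + 7 = 15.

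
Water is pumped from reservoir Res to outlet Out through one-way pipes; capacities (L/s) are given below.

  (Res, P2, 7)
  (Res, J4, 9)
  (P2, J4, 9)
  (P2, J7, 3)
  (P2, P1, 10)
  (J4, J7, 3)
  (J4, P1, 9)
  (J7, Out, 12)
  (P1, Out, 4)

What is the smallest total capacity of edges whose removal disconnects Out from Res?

Augment Res→P2→J7→Out: bottleneck 3, flow now 3.
Augment Res→P2→P1→Out: bottleneck 4, flow now 7.
Augment Res→J4→J7→Out: bottleneck 3, flow now 10.
No augmenting path remains; maximum flow = 10.
By max-flow min-cut, the minimum cut capacity equals the max flow.
In the residual graph, reachable from Res: {Res, P2, J4, P1}.
Min-cut edges: P2→J7 (3), J4→J7 (3), P1→Out (4); capacity 3 + 3 + 4 = 10.

10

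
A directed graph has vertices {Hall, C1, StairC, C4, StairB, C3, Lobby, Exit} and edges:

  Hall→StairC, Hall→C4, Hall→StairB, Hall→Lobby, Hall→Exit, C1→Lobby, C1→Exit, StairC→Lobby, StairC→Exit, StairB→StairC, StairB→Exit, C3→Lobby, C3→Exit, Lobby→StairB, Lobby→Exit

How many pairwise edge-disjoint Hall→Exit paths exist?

Assign every edge capacity 1; by Menger, the answer equals the max flow.
Path Hall→Exit (+1); total 1.
Path Hall→StairC→Exit (+1); total 2.
Path Hall→StairB→Exit (+1); total 3.
Path Hall→Lobby→Exit (+1); total 4.
No residual Hall→Exit path; max flow = 4.
Certifying cut of size 4: {Hall→Exit, Hall→Lobby, Hall→StairB, Hall→StairC}.

4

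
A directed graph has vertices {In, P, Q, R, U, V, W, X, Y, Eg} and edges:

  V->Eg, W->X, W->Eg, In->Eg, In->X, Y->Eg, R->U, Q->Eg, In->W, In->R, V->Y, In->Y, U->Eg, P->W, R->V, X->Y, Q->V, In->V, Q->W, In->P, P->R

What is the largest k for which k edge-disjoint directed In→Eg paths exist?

Assign every edge capacity 1; by Menger, the answer equals the max flow.
Path In→Eg (+1); total 1.
Path In→V→Eg (+1); total 2.
Path In→W→Eg (+1); total 3.
Path In→Y→Eg (+1); total 4.
Path In→R→U→Eg (+1); total 5.
No residual In→Eg path; max flow = 5.
Certifying cut of size 5: {In→Eg, R→U, V→Eg, W→Eg, Y→Eg}.

5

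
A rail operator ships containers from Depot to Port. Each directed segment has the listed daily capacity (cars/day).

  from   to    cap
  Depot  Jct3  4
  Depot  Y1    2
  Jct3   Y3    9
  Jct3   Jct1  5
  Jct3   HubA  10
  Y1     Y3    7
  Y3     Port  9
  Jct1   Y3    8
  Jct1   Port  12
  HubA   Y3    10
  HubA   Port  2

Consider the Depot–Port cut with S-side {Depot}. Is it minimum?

Given cut capacity: 4 + 2 = 6.
Augment Depot→Jct3→Y3→Port: bottleneck 4, flow now 4.
Augment Depot→Y1→Y3→Port: bottleneck 2, flow now 6.
No augmenting path remains; maximum flow = 6.
Cut capacity 6 equals the max flow, so it is a minimum cut.

Yes — it is a minimum cut (capacity 6).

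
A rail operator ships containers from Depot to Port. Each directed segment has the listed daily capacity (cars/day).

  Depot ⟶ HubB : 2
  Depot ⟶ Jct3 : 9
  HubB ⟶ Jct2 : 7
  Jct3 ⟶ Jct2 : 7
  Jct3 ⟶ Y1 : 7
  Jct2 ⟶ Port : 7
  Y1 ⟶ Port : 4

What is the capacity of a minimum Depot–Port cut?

Augment Depot→HubB→Jct2→Port: bottleneck 2, flow now 2.
Augment Depot→Jct3→Jct2→Port: bottleneck 5, flow now 7.
Augment Depot→Jct3→Y1→Port: bottleneck 4, flow now 11.
No augmenting path remains; maximum flow = 11.
By max-flow min-cut, the minimum cut capacity equals the max flow.
In the residual graph, reachable from Depot: {Depot}.
Min-cut edges: Depot→HubB (2), Depot→Jct3 (9); capacity 2 + 9 = 11.

11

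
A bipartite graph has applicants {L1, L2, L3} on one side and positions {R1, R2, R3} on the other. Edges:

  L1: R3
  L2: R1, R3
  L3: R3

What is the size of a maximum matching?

2

Unit-capacity flow: source→left, listed edges, right→sink; max matching = max flow.
Augmenting path L1→R3 (+1); matched 1.
Augmenting path L2→R1 (+1); matched 2.
No augmenting path remains; maximum matching = 2.
König certificate: {L2, R3} is a vertex cover of size 2 (every listed pair touches it), so no matching can be larger.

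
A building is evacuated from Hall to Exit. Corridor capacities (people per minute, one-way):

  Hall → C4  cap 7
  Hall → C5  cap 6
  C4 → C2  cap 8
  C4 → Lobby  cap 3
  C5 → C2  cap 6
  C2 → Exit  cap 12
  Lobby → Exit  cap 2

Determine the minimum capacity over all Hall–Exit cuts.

Augment Hall→C4→C2→Exit: bottleneck 7, flow now 7.
Augment Hall→C5→C2→Exit: bottleneck 5, flow now 12.
Augment Hall→C5→C2→C4→Lobby→Exit: bottleneck 1, flow now 13. (uses reverse residual edge)
No augmenting path remains; maximum flow = 13.
By max-flow min-cut, the minimum cut capacity equals the max flow.
In the residual graph, reachable from Hall: {Hall}.
Min-cut edges: Hall→C4 (7), Hall→C5 (6); capacity 7 + 6 = 13.

13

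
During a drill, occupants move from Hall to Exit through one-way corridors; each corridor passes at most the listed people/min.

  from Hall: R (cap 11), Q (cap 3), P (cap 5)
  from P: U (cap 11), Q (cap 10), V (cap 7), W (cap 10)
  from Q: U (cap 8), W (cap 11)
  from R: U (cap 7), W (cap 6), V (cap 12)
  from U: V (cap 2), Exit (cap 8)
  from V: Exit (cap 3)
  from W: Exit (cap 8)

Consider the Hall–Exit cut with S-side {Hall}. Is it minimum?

Given cut capacity: 5 + 3 + 11 = 19.
Augment Hall→P→U→Exit: bottleneck 5, flow now 5.
Augment Hall→Q→U→Exit: bottleneck 3, flow now 8.
Augment Hall→R→V→Exit: bottleneck 3, flow now 11.
Augment Hall→R→W→Exit: bottleneck 6, flow now 17.
Augment Hall→R→U→P→W→Exit: bottleneck 2, flow now 19. (uses reverse residual edge)
No augmenting path remains; maximum flow = 19.
Cut capacity 19 equals the max flow, so it is a minimum cut.

Yes — it is a minimum cut (capacity 19).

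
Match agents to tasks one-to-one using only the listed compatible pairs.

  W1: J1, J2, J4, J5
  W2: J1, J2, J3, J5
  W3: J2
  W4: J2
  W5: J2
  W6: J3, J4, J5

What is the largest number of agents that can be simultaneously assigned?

4

Unit-capacity flow: source→left, listed edges, right→sink; max matching = max flow.
Augmenting path W1→J1 (+1); matched 1.
Augmenting path W2→J2 (+1); matched 2.
Augmenting path W6→J3 (+1); matched 3.
Augmenting path W3→J2→W2→J5 (+1); matched 4.
No augmenting path remains; maximum matching = 4.
König certificate: {W1, W2, W6, J2} is a vertex cover of size 4 (every listed pair touches it), so no matching can be larger.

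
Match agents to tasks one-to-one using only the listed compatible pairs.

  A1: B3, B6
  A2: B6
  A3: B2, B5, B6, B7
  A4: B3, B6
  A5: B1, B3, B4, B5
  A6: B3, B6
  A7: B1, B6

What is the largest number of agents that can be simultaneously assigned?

Unit-capacity flow: source→left, listed edges, right→sink; max matching = max flow.
Augmenting path A1→B3 (+1); matched 1.
Augmenting path A2→B6 (+1); matched 2.
Augmenting path A3→B2 (+1); matched 3.
Augmenting path A5→B1 (+1); matched 4.
Augmenting path A7→B1→A5→B4 (+1); matched 5.
No augmenting path remains; maximum matching = 5.
König certificate: {A3, A5, A7, B3, B6} is a vertex cover of size 5 (every listed pair touches it), so no matching can be larger.

5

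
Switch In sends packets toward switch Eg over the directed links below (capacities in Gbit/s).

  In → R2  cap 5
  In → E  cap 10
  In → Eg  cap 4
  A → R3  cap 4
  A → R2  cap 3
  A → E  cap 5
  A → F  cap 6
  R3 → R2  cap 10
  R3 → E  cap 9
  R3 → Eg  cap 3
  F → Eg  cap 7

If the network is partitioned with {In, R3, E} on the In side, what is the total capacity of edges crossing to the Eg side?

Edges leaving {In, R3, E}: In→R2 (5), In→Eg (4), R3→R2 (10), R3→Eg (3).
Cut capacity = 5 + 4 + 10 + 3 = 22.

22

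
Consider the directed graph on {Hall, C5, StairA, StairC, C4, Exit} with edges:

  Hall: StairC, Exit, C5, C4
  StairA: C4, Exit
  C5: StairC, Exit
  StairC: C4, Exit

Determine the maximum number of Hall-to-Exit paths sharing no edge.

Assign every edge capacity 1; by Menger, the answer equals the max flow.
Path Hall→Exit (+1); total 1.
Path Hall→C5→Exit (+1); total 2.
Path Hall→StairC→Exit (+1); total 3.
No residual Hall→Exit path; max flow = 3.
Certifying cut of size 3: {Hall→C5, Hall→Exit, Hall→StairC}.

3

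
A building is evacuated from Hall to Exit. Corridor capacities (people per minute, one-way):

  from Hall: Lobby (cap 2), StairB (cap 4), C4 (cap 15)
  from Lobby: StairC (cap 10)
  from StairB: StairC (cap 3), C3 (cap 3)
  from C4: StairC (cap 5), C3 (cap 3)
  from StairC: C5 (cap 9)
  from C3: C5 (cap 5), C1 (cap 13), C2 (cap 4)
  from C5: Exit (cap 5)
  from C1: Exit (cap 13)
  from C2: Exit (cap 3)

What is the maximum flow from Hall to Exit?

11

Augment Hall→Lobby→StairC→C5→Exit: bottleneck 2, flow now 2.
Augment Hall→StairB→StairC→C5→Exit: bottleneck 3, flow now 5.
Augment Hall→StairB→C3→C1→Exit: bottleneck 1, flow now 6.
Augment Hall→C4→C3→C1→Exit: bottleneck 3, flow now 9.
Augment Hall→C4→StairC→StairB→C3→C1→Exit: bottleneck 2, flow now 11. (uses reverse residual edge)
No augmenting path remains; maximum flow = 11.
In the residual graph, reachable from Hall: {Hall, Lobby, StairB, C4, StairC, C5}.
Min-cut edges: StairB→C3 (3), C4→C3 (3), C5→Exit (5); capacity 3 + 3 + 5 = 11.
This cut is saturated, so no flow can exceed 11.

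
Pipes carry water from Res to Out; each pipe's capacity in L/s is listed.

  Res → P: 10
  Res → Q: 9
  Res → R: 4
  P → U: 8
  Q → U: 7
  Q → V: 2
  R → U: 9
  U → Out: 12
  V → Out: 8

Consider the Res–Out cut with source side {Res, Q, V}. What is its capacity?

Edges leaving {Res, Q, V}: Res→P (10), Res→R (4), Q→U (7), V→Out (8).
Cut capacity = 10 + 4 + 7 + 8 = 29.

29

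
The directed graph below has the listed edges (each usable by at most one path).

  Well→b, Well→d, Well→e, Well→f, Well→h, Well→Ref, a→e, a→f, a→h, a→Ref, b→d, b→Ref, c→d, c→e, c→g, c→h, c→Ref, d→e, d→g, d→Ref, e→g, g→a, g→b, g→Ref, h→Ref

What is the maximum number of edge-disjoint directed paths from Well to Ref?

5

Assign every edge capacity 1; by Menger, the answer equals the max flow.
Path Well→Ref (+1); total 1.
Path Well→b→Ref (+1); total 2.
Path Well→d→Ref (+1); total 3.
Path Well→h→Ref (+1); total 4.
Path Well→e→g→Ref (+1); total 5.
No residual Well→Ref path; max flow = 5.
Certifying cut of size 5: {Well→Ref, Well→b, Well→d, Well→e, Well→h}.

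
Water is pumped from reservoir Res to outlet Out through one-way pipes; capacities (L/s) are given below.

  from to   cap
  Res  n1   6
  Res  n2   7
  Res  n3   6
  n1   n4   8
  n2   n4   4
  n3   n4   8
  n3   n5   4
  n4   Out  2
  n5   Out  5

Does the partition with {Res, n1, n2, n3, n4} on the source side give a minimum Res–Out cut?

Yes — it is a minimum cut (capacity 6).

Given cut capacity: 4 + 2 = 6.
Augment Res→n1→n4→Out: bottleneck 2, flow now 2.
Augment Res→n3→n5→Out: bottleneck 4, flow now 6.
No augmenting path remains; maximum flow = 6.
Cut capacity 6 equals the max flow, so it is a minimum cut.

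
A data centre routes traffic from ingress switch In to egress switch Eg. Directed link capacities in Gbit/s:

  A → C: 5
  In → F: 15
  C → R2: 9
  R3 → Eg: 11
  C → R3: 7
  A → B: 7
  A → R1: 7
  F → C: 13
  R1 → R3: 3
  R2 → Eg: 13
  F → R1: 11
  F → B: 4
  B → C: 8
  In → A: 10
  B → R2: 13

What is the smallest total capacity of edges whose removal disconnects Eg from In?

23

Augment In→A→B→R2→Eg: bottleneck 7, flow now 7.
Augment In→A→C→R2→Eg: bottleneck 3, flow now 10.
Augment In→F→B→R2→Eg: bottleneck 3, flow now 13.
Augment In→F→C→R3→Eg: bottleneck 7, flow now 20.
Augment In→F→R1→R3→Eg: bottleneck 3, flow now 23.
No augmenting path remains; maximum flow = 23.
By max-flow min-cut, the minimum cut capacity equals the max flow.
In the residual graph, reachable from In: {In, A, F, B, C, R1, R2}.
Min-cut edges: C→R3 (7), R1→R3 (3), R2→Eg (13); capacity 7 + 3 + 13 = 23.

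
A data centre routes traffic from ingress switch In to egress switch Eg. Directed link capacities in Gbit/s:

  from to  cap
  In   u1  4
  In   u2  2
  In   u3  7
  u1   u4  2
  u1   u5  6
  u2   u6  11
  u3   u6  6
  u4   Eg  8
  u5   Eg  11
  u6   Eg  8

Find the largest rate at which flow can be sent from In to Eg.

Augment In→u1→u4→Eg: bottleneck 2, flow now 2.
Augment In→u1→u5→Eg: bottleneck 2, flow now 4.
Augment In→u2→u6→Eg: bottleneck 2, flow now 6.
Augment In→u3→u6→Eg: bottleneck 6, flow now 12.
No augmenting path remains; maximum flow = 12.
In the residual graph, reachable from In: {In, u3}.
Min-cut edges: In→u1 (4), In→u2 (2), u3→u6 (6); capacity 4 + 2 + 6 = 12.
This cut is saturated, so no flow can exceed 12.

12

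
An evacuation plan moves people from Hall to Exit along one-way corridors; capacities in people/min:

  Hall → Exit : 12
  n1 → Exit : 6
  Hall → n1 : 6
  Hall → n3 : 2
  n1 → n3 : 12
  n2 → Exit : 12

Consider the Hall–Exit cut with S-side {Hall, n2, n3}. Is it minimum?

No — its capacity is 30, but the minimum cut has capacity 18.

Given cut capacity: 6 + 12 + 12 = 30.
Augment Hall→Exit: bottleneck 12, flow now 12.
Augment Hall→n1→Exit: bottleneck 6, flow now 18.
No augmenting path remains; maximum flow = 18.
In the residual graph, reachable from Hall: {Hall, n3}.
Min-cut edges: Hall→n1 (6), Hall→Exit (12); capacity 6 + 12 = 18.
Cut capacity 30 exceeds the max flow 18, so it is not minimum.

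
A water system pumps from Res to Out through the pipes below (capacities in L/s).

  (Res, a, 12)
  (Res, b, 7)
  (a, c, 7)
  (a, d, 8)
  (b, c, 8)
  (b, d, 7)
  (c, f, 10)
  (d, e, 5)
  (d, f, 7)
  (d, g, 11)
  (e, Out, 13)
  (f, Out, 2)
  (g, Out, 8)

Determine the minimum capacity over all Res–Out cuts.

15

Augment Res→a→c→f→Out: bottleneck 2, flow now 2.
Augment Res→a→d→e→Out: bottleneck 5, flow now 7.
Augment Res→a→d→g→Out: bottleneck 3, flow now 10.
Augment Res→b→d→g→Out: bottleneck 5, flow now 15.
No augmenting path remains; maximum flow = 15.
By max-flow min-cut, the minimum cut capacity equals the max flow.
In the residual graph, reachable from Res: {Res, a, b, c, d, f, g}.
Min-cut edges: d→e (5), f→Out (2), g→Out (8); capacity 5 + 2 + 8 = 15.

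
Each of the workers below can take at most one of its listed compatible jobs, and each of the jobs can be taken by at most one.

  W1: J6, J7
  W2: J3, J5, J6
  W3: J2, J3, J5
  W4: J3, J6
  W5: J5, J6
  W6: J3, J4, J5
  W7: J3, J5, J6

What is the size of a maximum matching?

6

Unit-capacity flow: source→left, listed edges, right→sink; max matching = max flow.
Augmenting path W1→J6 (+1); matched 1.
Augmenting path W2→J3 (+1); matched 2.
Augmenting path W3→J2 (+1); matched 3.
Augmenting path W5→J5 (+1); matched 4.
Augmenting path W6→J4 (+1); matched 5.
Augmenting path W4→J6→W1→J7 (+1); matched 6.
No augmenting path remains; maximum matching = 6.
König certificate: {W1, W3, W6, J3, J5, J6} is a vertex cover of size 6 (every listed pair touches it), so no matching can be larger.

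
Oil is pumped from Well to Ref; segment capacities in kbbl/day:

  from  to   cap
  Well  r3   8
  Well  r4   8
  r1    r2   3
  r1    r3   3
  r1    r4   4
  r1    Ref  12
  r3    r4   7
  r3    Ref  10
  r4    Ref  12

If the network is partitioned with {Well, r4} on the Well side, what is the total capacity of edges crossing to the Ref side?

20

Edges leaving {Well, r4}: Well→r3 (8), r4→Ref (12).
Cut capacity = 8 + 12 = 20.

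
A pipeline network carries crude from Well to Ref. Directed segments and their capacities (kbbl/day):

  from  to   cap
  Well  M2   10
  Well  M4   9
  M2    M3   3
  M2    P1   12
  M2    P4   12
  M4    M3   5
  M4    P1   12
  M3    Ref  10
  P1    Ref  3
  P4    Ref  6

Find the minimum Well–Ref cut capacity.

17

Augment Well→M2→M3→Ref: bottleneck 3, flow now 3.
Augment Well→M2→P1→Ref: bottleneck 3, flow now 6.
Augment Well→M2→P4→Ref: bottleneck 4, flow now 10.
Augment Well→M4→M3→Ref: bottleneck 5, flow now 15.
Augment Well→M4→P1→M2→P4→Ref: bottleneck 2, flow now 17. (uses reverse residual edge)
No augmenting path remains; maximum flow = 17.
By max-flow min-cut, the minimum cut capacity equals the max flow.
In the residual graph, reachable from Well: {Well, M2, M4, P1, P4}.
Min-cut edges: M2→M3 (3), M4→M3 (5), P1→Ref (3), P4→Ref (6); capacity 3 + 5 + 3 + 6 = 17.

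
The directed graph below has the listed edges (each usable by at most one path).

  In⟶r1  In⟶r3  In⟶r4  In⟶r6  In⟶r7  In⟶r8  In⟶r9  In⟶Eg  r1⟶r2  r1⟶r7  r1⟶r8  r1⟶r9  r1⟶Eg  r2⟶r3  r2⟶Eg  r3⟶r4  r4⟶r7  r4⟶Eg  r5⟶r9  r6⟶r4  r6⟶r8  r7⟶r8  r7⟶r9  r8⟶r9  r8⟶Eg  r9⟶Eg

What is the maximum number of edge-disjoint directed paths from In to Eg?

Assign every edge capacity 1; by Menger, the answer equals the max flow.
Path In→Eg (+1); total 1.
Path In→r1→Eg (+1); total 2.
Path In→r4→Eg (+1); total 3.
Path In→r8→Eg (+1); total 4.
Path In→r9→Eg (+1); total 5.
No residual In→Eg path; max flow = 5.
Certifying cut of size 5: {In→Eg, In→r1, r4→Eg, r8→Eg, r9→Eg}.

5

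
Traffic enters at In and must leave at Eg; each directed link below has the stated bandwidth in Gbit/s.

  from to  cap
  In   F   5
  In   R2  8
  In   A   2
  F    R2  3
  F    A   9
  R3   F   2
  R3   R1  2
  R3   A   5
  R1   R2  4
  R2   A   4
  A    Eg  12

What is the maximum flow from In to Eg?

Augment In→A→Eg: bottleneck 2, flow now 2.
Augment In→F→A→Eg: bottleneck 5, flow now 7.
Augment In→R2→A→Eg: bottleneck 4, flow now 11.
No augmenting path remains; maximum flow = 11.
In the residual graph, reachable from In: {In, R2}.
Min-cut edges: In→F (5), In→A (2), R2→A (4); capacity 5 + 2 + 4 = 11.
This cut is saturated, so no flow can exceed 11.

11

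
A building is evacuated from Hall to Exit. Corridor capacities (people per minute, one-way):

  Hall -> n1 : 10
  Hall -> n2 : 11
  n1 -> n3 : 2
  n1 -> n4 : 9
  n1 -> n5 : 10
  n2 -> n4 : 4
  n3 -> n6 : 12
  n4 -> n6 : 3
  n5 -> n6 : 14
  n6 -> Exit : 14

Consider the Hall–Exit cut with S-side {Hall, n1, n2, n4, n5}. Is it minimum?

No — its capacity is 19, but the minimum cut has capacity 13.

Given cut capacity: 2 + 3 + 14 = 19.
Augment Hall→n1→n3→n6→Exit: bottleneck 2, flow now 2.
Augment Hall→n1→n4→n6→Exit: bottleneck 3, flow now 5.
Augment Hall→n1→n5→n6→Exit: bottleneck 5, flow now 10.
Augment Hall→n2→n4→n1→n5→n6→Exit: bottleneck 3, flow now 13. (uses reverse residual edge)
No augmenting path remains; maximum flow = 13.
In the residual graph, reachable from Hall: {Hall, n2, n4}.
Min-cut edges: Hall→n1 (10), n4→n6 (3); capacity 10 + 3 = 13.
Cut capacity 19 exceeds the max flow 13, so it is not minimum.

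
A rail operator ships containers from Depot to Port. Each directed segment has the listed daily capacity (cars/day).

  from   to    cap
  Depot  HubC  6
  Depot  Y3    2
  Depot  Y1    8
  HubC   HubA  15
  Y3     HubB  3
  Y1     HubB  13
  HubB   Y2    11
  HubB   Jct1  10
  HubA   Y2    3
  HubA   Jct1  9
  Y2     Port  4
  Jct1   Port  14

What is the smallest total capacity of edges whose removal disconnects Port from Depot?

Augment Depot→HubC→HubA→Y2→Port: bottleneck 3, flow now 3.
Augment Depot→HubC→HubA→Jct1→Port: bottleneck 3, flow now 6.
Augment Depot→Y3→HubB→Y2→Port: bottleneck 1, flow now 7.
Augment Depot→Y3→HubB→Jct1→Port: bottleneck 1, flow now 8.
Augment Depot→Y1→HubB→Jct1→Port: bottleneck 8, flow now 16.
No augmenting path remains; maximum flow = 16.
By max-flow min-cut, the minimum cut capacity equals the max flow.
In the residual graph, reachable from Depot: {Depot}.
Min-cut edges: Depot→HubC (6), Depot→Y3 (2), Depot→Y1 (8); capacity 6 + 2 + 8 = 16.

16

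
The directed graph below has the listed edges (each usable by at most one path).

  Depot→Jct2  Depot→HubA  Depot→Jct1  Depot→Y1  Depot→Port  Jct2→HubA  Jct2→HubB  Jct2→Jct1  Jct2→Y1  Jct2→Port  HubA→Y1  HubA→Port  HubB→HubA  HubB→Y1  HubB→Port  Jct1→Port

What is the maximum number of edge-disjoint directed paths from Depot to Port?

Assign every edge capacity 1; by Menger, the answer equals the max flow.
Path Depot→Port (+1); total 1.
Path Depot→Jct2→Port (+1); total 2.
Path Depot→HubA→Port (+1); total 3.
Path Depot→Jct1→Port (+1); total 4.
No residual Depot→Port path; max flow = 4.
Certifying cut of size 4: {Depot→HubA, Depot→Jct1, Depot→Jct2, Depot→Port}.

4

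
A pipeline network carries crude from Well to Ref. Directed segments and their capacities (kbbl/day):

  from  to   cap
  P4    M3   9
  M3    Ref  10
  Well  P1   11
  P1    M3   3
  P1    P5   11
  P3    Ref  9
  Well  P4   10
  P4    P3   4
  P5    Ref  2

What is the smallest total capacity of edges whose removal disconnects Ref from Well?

Augment Well→P1→M3→Ref: bottleneck 3, flow now 3.
Augment Well→P1→P5→Ref: bottleneck 2, flow now 5.
Augment Well→P4→M3→Ref: bottleneck 7, flow now 12.
Augment Well→P4→P3→Ref: bottleneck 3, flow now 15.
No augmenting path remains; maximum flow = 15.
By max-flow min-cut, the minimum cut capacity equals the max flow.
In the residual graph, reachable from Well: {Well, P1, P5}.
Min-cut edges: Well→P4 (10), P1→M3 (3), P5→Ref (2); capacity 10 + 3 + 2 = 15.

15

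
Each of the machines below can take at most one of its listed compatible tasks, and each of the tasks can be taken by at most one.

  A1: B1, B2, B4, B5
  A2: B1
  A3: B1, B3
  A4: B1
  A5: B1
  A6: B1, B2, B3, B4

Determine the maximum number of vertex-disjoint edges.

Unit-capacity flow: source→left, listed edges, right→sink; max matching = max flow.
Augmenting path A1→B1 (+1); matched 1.
Augmenting path A3→B3 (+1); matched 2.
Augmenting path A6→B2 (+1); matched 3.
Augmenting path A2→B1→A1→B4 (+1); matched 4.
No augmenting path remains; maximum matching = 4.
König certificate: {A1, A3, A6, B1} is a vertex cover of size 4 (every listed pair touches it), so no matching can be larger.

4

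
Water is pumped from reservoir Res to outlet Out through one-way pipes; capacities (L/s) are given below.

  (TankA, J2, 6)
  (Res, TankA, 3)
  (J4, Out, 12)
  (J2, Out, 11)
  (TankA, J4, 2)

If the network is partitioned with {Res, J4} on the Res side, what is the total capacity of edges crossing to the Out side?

Edges leaving {Res, J4}: Res→TankA (3), J4→Out (12).
Cut capacity = 3 + 12 = 15.

15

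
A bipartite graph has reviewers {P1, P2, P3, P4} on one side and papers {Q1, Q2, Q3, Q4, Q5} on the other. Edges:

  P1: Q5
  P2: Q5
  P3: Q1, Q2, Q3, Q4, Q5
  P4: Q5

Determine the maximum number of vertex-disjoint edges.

2

Unit-capacity flow: source→left, listed edges, right→sink; max matching = max flow.
Augmenting path P1→Q5 (+1); matched 1.
Augmenting path P3→Q1 (+1); matched 2.
No augmenting path remains; maximum matching = 2.
König certificate: {P3, Q5} is a vertex cover of size 2 (every listed pair touches it), so no matching can be larger.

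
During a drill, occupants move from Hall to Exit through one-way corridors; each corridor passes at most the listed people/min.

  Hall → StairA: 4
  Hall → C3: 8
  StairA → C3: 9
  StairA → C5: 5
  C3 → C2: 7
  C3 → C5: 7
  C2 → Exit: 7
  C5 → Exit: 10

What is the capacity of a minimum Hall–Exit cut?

12

Augment Hall→StairA→C5→Exit: bottleneck 4, flow now 4.
Augment Hall→C3→C2→Exit: bottleneck 7, flow now 11.
Augment Hall→C3→C5→Exit: bottleneck 1, flow now 12.
No augmenting path remains; maximum flow = 12.
By max-flow min-cut, the minimum cut capacity equals the max flow.
In the residual graph, reachable from Hall: {Hall}.
Min-cut edges: Hall→StairA (4), Hall→C3 (8); capacity 4 + 8 = 12.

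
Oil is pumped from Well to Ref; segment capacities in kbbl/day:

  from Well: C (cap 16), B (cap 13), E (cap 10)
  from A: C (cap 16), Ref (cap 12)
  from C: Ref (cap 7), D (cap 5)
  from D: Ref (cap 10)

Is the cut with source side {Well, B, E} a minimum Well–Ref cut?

No — its capacity is 16, but the minimum cut has capacity 12.

Given cut capacity: 16 = 16.
Augment Well→C→Ref: bottleneck 7, flow now 7.
Augment Well→C→D→Ref: bottleneck 5, flow now 12.
No augmenting path remains; maximum flow = 12.
In the residual graph, reachable from Well: {Well, B, C, E}.
Min-cut edges: C→D (5), C→Ref (7); capacity 5 + 7 = 12.
Cut capacity 16 exceeds the max flow 12, so it is not minimum.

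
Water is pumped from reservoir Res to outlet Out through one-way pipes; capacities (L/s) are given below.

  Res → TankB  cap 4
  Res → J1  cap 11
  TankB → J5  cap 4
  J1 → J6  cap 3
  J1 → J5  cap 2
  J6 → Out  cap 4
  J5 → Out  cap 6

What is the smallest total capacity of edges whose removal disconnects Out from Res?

9

Augment Res→TankB→J5→Out: bottleneck 4, flow now 4.
Augment Res→J1→J6→Out: bottleneck 3, flow now 7.
Augment Res→J1→J5→Out: bottleneck 2, flow now 9.
No augmenting path remains; maximum flow = 9.
By max-flow min-cut, the minimum cut capacity equals the max flow.
In the residual graph, reachable from Res: {Res, J1}.
Min-cut edges: Res→TankB (4), J1→J6 (3), J1→J5 (2); capacity 4 + 3 + 2 = 9.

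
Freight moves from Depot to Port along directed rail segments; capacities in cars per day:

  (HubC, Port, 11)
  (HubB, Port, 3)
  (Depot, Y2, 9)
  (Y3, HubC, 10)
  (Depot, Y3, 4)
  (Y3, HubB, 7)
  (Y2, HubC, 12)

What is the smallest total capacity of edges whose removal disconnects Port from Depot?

Augment Depot→Y2→HubC→Port: bottleneck 9, flow now 9.
Augment Depot→Y3→HubC→Port: bottleneck 2, flow now 11.
Augment Depot→Y3→HubB→Port: bottleneck 2, flow now 13.
No augmenting path remains; maximum flow = 13.
By max-flow min-cut, the minimum cut capacity equals the max flow.
In the residual graph, reachable from Depot: {Depot}.
Min-cut edges: Depot→Y2 (9), Depot→Y3 (4); capacity 9 + 4 = 13.

13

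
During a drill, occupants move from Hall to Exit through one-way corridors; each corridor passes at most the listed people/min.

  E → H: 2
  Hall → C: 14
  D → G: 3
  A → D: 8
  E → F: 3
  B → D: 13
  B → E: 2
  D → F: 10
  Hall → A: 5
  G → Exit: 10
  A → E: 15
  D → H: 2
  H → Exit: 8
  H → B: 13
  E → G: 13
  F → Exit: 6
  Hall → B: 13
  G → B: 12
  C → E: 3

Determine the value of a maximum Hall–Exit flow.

20

Augment Hall→A→D→F→Exit: bottleneck 5, flow now 5.
Augment Hall→B→D→F→Exit: bottleneck 1, flow now 6.
Augment Hall→B→D→G→Exit: bottleneck 3, flow now 9.
Augment Hall→B→D→H→Exit: bottleneck 2, flow now 11.
Augment Hall→B→E→G→Exit: bottleneck 2, flow now 13.
Augment Hall→C→E→G→Exit: bottleneck 3, flow now 16.
Augment Hall→B→D→A→E→G→Exit: bottleneck 2, flow now 18. (uses reverse residual edge)
Augment Hall→B→D→A→E→H→Exit: bottleneck 2, flow now 20. (uses reverse residual edge)
No augmenting path remains; maximum flow = 20.
In the residual graph, reachable from Hall: {Hall, A, B, C, D, E, F, G}.
Min-cut edges: D→H (2), E→H (2), F→Exit (6), G→Exit (10); capacity 2 + 2 + 6 + 10 = 20.
This cut is saturated, so no flow can exceed 20.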